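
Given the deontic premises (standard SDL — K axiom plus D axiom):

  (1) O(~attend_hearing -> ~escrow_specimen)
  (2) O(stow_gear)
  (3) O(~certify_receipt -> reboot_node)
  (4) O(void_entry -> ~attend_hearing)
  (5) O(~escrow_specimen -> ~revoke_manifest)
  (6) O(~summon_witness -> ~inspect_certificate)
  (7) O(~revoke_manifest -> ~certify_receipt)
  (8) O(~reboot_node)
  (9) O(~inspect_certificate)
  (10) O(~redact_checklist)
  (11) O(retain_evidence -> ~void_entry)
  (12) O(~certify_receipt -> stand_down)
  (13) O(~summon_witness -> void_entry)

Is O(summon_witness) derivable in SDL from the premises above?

Yes

Premise 8 gives O(~reboot_node).
The contrapositive of premise 3 (O(~certify_receipt -> reboot_node)) is O(~reboot_node -> certify_receipt), and O(~reboot_node) is already established, so O(certify_receipt).
The contrapositive of premise 7 (O(~revoke_manifest -> ~certify_receipt)) is O(certify_receipt -> revoke_manifest), and O(certify_receipt) is already established, so O(revoke_manifest).
Premise 5, O(~escrow_specimen -> ~revoke_manifest), contraposes to O(revoke_manifest -> escrow_specimen); with O(revoke_manifest) we get O(escrow_specimen).
Premise 1 is O(~attend_hearing -> ~escrow_specimen); contrapositively O(escrow_specimen -> attend_hearing). Since O(escrow_specimen) holds, K gives O(attend_hearing).
The contrapositive of premise 4 (O(void_entry -> ~attend_hearing)) is O(attend_hearing -> ~void_entry), and O(attend_hearing) is already established, so O(~void_entry).
Premise 13 is O(~summon_witness -> void_entry); contrapositively O(~void_entry -> summon_witness). Since O(~void_entry) holds, K gives O(summon_witness).
Premises 2, 6, 9, 10, 11, 12 do not contribute to this derivation.
So O(summon_witness) follows.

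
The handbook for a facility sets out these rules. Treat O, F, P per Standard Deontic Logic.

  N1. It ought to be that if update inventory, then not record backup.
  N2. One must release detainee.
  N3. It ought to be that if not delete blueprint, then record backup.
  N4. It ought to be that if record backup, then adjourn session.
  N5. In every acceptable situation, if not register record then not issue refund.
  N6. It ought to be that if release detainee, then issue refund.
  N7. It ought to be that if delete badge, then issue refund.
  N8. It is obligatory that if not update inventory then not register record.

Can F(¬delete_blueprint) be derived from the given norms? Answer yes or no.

Premise 2 gives O(release_detainee).
With premise 6, O(release_detainee → issue_refund), the K-axiom yields O(issue_refund).
The contrapositive of premise 5 (O(¬register_record → ¬issue_refund)) is O(issue_refund → register_record), and O(issue_refund) is already established, so O(register_record).
Premise 8 is O(¬update_inventory → ¬register_record); contrapositively O(register_record → update_inventory). Since O(register_record) holds, K gives O(update_inventory).
Applying K to premise 1 (O(update_inventory → ¬record_backup)) and O(update_inventory) yields O(¬record_backup).
Premise 3, O(¬delete_blueprint → record_backup), contraposes to O(¬record_backup → delete_blueprint); with O(¬record_backup) we get O(delete_blueprint).
Premises 4, 7 do not contribute to this derivation.
So O(delete_blueprint) holds, i.e. F(¬delete_blueprint). The claim follows.

Yes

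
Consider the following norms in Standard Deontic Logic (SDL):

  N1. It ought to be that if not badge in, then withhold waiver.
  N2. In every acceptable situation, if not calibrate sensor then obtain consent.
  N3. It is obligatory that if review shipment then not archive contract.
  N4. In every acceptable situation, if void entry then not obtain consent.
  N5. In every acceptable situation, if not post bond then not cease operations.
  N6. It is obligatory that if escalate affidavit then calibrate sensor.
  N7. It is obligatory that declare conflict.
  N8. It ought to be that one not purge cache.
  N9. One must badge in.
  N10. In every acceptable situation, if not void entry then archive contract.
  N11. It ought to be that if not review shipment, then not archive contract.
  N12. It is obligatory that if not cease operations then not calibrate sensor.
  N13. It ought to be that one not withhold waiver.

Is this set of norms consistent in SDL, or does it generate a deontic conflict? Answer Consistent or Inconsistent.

Premise 1 is O(¬badge_in → withhold_waiver), but O(¬badge_in) is not derivable from the premises, so it does not yield O(withhold_waiver).
So O(withhold_waiver) is not derivable, and the apparent clash with O(¬withhold_waiver) does not arise.
A world satisfying every obligation exists (e.g. archive_contract=false, badge_in=true, calibrate_sensor=true, cease_operations=true, declare_conflict=true, escalate_affidavit=false, obtain_consent=false, post_bond=true, purge_cache=false, review_shipment=false, void_entry=true, withhold_waiver=false); no atom is both obligatory and forbidden, so the set is consistent.

Consistent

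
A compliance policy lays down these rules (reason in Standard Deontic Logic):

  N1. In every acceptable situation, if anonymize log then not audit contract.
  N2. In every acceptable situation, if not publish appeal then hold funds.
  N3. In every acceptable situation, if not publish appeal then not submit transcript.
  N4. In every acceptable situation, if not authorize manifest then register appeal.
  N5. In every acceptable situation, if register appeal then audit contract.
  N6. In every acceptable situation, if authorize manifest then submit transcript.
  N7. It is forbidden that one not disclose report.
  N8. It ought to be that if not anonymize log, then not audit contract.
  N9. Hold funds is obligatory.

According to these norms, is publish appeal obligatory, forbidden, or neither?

Obligatory

By case analysis on anonymize_log: premise 1 gives O(anonymize_log → ¬audit_contract) and premise 8 gives O(¬anonymize_log → ¬audit_contract), so O(¬audit_contract) either way.
The contrapositive of premise 5 (O(register_appeal → audit_contract)) is O(¬audit_contract → ¬register_appeal), and O(¬audit_contract) is already established, so O(¬register_appeal).
Premise 4 is O(¬authorize_manifest → register_appeal); contrapositively O(¬register_appeal → authorize_manifest). Since O(¬register_appeal) holds, K gives O(authorize_manifest).
Applying K to premise 6 (O(authorize_manifest → submit_transcript)) and O(authorize_manifest) yields O(submit_transcript).
Premise 3, O(¬publish_appeal → ¬submit_transcript), contraposes to O(submit_transcript → publish_appeal); with O(submit_transcript) we get O(publish_appeal).
Premises 2, 7, 9 do not contribute to this derivation.
Hence publish_appeal is obligatory.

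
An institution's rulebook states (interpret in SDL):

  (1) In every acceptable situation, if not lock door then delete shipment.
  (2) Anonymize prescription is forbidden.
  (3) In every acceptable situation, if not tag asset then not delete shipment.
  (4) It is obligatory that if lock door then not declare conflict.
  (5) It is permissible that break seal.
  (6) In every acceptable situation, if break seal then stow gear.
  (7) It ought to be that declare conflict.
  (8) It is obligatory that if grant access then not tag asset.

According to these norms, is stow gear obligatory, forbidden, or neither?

Premise 6 is O(break_seal → stow_gear), but O(break_seal) is not derivable from the premises (the permission P(break_seal) asserts only ¬O(¬break_seal), not O(break_seal)), so it does not yield O(stow_gear).
No premise or chain of K-axiom applications forces O(stow_gear), and none forces O(¬stow_gear). So stow_gear is neither obligatory nor forbidden under these norms.

Neither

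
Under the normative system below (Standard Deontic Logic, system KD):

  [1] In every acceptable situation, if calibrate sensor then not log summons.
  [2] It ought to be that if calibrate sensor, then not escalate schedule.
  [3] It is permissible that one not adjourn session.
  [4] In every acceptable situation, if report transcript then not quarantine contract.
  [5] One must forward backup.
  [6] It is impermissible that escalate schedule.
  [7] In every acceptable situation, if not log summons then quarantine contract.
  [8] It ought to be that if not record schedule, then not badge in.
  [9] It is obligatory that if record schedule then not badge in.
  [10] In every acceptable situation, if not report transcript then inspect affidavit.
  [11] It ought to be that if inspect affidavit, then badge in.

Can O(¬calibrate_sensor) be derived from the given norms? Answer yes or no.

Premises 8 and 9 are O(¬record_schedule → ¬badge_in) and O(record_schedule → ¬badge_in); every ideal world satisfies ¬record_schedule or record_schedule, so in either case ¬badge_in holds — hence O(¬badge_in).
Premise 11, O(inspect_affidavit → badge_in), contraposes to O(¬badge_in → ¬inspect_affidavit); with O(¬badge_in) we get O(¬inspect_affidavit).
The contrapositive of premise 10 (O(¬report_transcript → inspect_affidavit)) is O(¬inspect_affidavit → report_transcript), and O(¬inspect_affidavit) is already established, so O(report_transcript).
From O(report_transcript) and premise 4, O(report_transcript → ¬quarantine_contract), we obtain O(¬quarantine_contract).
The contrapositive of premise 7 (O(¬log_summons → quarantine_contract)) is O(¬quarantine_contract → log_summons), and O(¬quarantine_contract) is already established, so O(log_summons).
Premise 1 is O(calibrate_sensor → ¬log_summons); contrapositively O(log_summons → ¬calibrate_sensor). Since O(log_summons) holds, K gives O(¬calibrate_sensor).
Premises 2, 3, 5, 6 do not contribute to this derivation.
So O(¬calibrate_sensor) follows.

Yes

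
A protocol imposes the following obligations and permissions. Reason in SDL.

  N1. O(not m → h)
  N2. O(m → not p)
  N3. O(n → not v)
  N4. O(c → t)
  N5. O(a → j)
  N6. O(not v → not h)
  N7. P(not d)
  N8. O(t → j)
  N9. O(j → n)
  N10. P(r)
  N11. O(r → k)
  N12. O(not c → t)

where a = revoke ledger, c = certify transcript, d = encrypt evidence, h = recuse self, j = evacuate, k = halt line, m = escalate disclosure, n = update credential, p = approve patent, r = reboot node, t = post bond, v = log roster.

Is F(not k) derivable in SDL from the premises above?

No

Premise 11 is O(r → k), but O(r) is not derivable from the premises (the permission P(r) asserts only not O(not r), not O(r)), so it does not yield O(k).
No other premise forces O(k). An ideal world satisfying every premise can still have not k true, so F(not k) is not derivable.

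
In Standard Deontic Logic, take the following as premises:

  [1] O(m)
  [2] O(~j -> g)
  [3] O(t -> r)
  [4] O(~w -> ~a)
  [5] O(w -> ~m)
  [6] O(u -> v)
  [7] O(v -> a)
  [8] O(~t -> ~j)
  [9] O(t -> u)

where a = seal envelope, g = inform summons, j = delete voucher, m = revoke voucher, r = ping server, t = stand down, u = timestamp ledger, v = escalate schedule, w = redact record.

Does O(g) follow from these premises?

Yes

Premise 1 gives O(m).
Premise 5, O(w -> ~m), contraposes to O(m -> ~w); with O(m) we get O(~w).
Premise 4 is O(~w -> ~a); since O(~w), deontic closure gives O(~a).
The contrapositive of premise 7 (O(v -> a)) is O(~a -> ~v), and O(~a) is already established, so O(~v).
The contrapositive of premise 6 (O(u -> v)) is O(~v -> ~u), and O(~v) is already established, so O(~u).
Premise 9, O(t -> u), contraposes to O(~u -> ~t); with O(~u) we get O(~t).
Applying K to premise 8 (O(~t -> ~j)) and O(~t) yields O(~j).
Premise 2 is O(~j -> g); since O(~j), deontic closure gives O(g).
Premise 3 does not contribute to this derivation.
So O(g) follows.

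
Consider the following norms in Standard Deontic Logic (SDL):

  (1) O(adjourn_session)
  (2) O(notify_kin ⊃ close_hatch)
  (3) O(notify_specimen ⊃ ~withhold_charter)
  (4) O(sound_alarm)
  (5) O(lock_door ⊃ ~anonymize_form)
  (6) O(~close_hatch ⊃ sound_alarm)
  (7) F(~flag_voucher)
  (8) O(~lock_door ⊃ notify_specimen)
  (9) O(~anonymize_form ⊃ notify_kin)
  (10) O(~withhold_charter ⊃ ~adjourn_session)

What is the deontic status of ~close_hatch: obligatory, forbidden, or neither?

Forbidden

Premise 1 states O(adjourn_session) outright.
Premise 10, O(~withhold_charter ⊃ ~adjourn_session), contraposes to O(adjourn_session ⊃ withhold_charter); with O(adjourn_session) we get O(withhold_charter).
The contrapositive of premise 3 (O(notify_specimen ⊃ ~withhold_charter)) is O(withhold_charter ⊃ ~notify_specimen), and O(withhold_charter) is already established, so O(~notify_specimen).
The contrapositive of premise 8 (O(~lock_door ⊃ notify_specimen)) is O(~notify_specimen ⊃ lock_door), and O(~notify_specimen) is already established, so O(lock_door).
Applying K to premise 5 (O(lock_door ⊃ ~anonymize_form)) and O(lock_door) yields O(~anonymize_form).
From O(~anonymize_form) and premise 9, O(~anonymize_form ⊃ notify_kin), we obtain O(notify_kin).
From O(notify_kin) and premise 2, O(notify_kin ⊃ close_hatch), we obtain O(close_hatch).
Premises 4, 6, 7 do not contribute to this derivation.
Thus O(close_hatch), which is F(~close_hatch): ~close_hatch is forbidden.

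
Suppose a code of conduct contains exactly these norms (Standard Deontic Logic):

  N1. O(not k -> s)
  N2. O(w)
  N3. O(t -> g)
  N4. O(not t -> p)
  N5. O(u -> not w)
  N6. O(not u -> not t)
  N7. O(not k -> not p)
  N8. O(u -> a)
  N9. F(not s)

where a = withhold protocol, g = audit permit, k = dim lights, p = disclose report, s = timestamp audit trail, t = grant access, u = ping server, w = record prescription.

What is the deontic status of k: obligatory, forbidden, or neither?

Obligatory

Premise 2 states O(w) outright.
The contrapositive of premise 5 (O(u -> not w)) is O(w -> not u), and O(w) is already established, so O(not u).
Premise 6 is O(not u -> not t); since O(not u), deontic closure gives O(not t).
Premise 4 is O(not t -> p); since O(not t), deontic closure gives O(p).
Premise 7, O(not k -> not p), contraposes to O(p -> k); with O(p) we get O(k).
Premises 1, 3, 8, 9 do not contribute to this derivation.
Hence k is obligatory.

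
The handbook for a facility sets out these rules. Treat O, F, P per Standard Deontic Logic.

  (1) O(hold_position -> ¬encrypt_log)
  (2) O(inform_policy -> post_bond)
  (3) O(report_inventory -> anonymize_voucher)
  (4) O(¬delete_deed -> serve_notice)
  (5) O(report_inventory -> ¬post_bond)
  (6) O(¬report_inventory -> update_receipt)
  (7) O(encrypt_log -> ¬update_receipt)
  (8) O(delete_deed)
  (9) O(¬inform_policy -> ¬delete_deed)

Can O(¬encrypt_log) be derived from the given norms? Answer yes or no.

Yes

Premise 8 gives O(delete_deed).
Premise 9, O(¬inform_policy -> ¬delete_deed), contraposes to O(delete_deed -> inform_policy); with O(delete_deed) we get O(inform_policy).
With premise 2, O(inform_policy -> post_bond), the K-axiom yields O(post_bond).
Premise 5 is O(report_inventory -> ¬post_bond); contrapositively O(post_bond -> ¬report_inventory). Since O(post_bond) holds, K gives O(¬report_inventory).
With premise 6, O(¬report_inventory -> update_receipt), the K-axiom yields O(update_receipt).
Premise 7 is O(encrypt_log -> ¬update_receipt); contrapositively O(update_receipt -> ¬encrypt_log). Since O(update_receipt) holds, K gives O(¬encrypt_log).
Premises 1, 3, 4 do not contribute to this derivation.
So O(¬encrypt_log) follows.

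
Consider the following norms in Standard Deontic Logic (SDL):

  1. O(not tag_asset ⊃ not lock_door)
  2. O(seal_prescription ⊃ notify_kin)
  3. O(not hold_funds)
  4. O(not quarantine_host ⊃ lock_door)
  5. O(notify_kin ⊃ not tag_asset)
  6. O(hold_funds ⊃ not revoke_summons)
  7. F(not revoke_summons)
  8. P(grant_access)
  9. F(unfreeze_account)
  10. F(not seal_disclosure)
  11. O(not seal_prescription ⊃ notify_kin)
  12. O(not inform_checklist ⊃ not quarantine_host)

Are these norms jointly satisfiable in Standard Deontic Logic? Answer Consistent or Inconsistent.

Premise 6 is O(hold_funds ⊃ not revoke_summons), but O(hold_funds) is not derivable from the premises, so it does not yield O(not revoke_summons).
So O(not revoke_summons) is not derivable, and the apparent clash with O(revoke_summons) does not arise.
A world satisfying every obligation exists (e.g. grant_access=false, hold_funds=false, inform_checklist=true, lock_door=false, notify_kin=true, quarantine_host=true, revoke_summons=true, seal_disclosure=true, seal_prescription=false, tag_asset=false, unfreeze_account=false); no atom is both obligatory and forbidden, so the set is consistent.

Consistent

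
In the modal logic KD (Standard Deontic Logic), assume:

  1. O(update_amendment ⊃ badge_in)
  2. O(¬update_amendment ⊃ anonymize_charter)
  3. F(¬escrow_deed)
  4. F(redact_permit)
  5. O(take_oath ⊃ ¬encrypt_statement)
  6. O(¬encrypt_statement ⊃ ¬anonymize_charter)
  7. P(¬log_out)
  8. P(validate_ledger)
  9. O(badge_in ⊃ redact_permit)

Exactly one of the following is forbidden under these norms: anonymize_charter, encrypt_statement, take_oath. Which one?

take_oath

Premise 4 is F(redact_permit), i.e. O(¬redact_permit).
Premise 9, O(badge_in ⊃ redact_permit), contraposes to O(¬redact_permit ⊃ ¬badge_in); with O(¬redact_permit) we get O(¬badge_in).
Premise 1 is O(update_amendment ⊃ badge_in); contrapositively O(¬badge_in ⊃ ¬update_amendment). Since O(¬badge_in) holds, K gives O(¬update_amendment).
From O(¬update_amendment) and premise 2, O(¬update_amendment ⊃ anonymize_charter), we obtain O(anonymize_charter).
Premise 6 is O(¬encrypt_statement ⊃ ¬anonymize_charter); contrapositively O(anonymize_charter ⊃ encrypt_statement). Since O(anonymize_charter) holds, K gives O(encrypt_statement).
The contrapositive of premise 5 (O(take_oath ⊃ ¬encrypt_statement)) is O(encrypt_statement ⊃ ¬take_oath), and O(encrypt_statement) is already established, so O(¬take_oath).
So O(¬take_oath) holds, i.e. take_oath is forbidden. None of the other listed options is forbidden under the premises.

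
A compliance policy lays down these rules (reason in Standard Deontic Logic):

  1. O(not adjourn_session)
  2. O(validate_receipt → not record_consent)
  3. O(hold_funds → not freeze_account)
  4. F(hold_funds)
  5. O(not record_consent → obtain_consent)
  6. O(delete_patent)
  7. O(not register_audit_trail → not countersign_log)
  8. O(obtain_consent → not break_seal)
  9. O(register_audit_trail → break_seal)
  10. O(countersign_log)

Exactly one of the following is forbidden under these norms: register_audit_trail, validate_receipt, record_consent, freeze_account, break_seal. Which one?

validate_receipt

Premise 10 gives O(countersign_log).
The contrapositive of premise 7 (O(not register_audit_trail → not countersign_log)) is O(countersign_log → register_audit_trail), and O(countersign_log) is already established, so O(register_audit_trail).
Premise 9 is O(register_audit_trail → break_seal); since O(register_audit_trail), deontic closure gives O(break_seal).
The contrapositive of premise 8 (O(obtain_consent → not break_seal)) is O(break_seal → not obtain_consent), and O(break_seal) is already established, so O(not obtain_consent).
Premise 5, O(not record_consent → obtain_consent), contraposes to O(not obtain_consent → record_consent); with O(not obtain_consent) we get O(record_consent).
Premise 2, O(validate_receipt → not record_consent), contraposes to O(record_consent → not validate_receipt); with O(record_consent) we get O(not validate_receipt).
So O(not validate_receipt) holds, i.e. validate_receipt is forbidden. None of the other listed options is forbidden under the premises.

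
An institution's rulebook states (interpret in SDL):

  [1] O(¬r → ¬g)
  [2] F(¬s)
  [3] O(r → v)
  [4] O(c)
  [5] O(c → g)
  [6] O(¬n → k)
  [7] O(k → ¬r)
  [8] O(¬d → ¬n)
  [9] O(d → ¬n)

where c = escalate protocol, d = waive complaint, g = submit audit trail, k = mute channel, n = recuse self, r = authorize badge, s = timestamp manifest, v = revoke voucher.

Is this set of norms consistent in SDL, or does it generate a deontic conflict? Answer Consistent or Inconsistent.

Premises 9 and 8 are O(d → ¬n) and O(¬d → ¬n); every ideal world satisfies d or ¬d, so in either case ¬n holds — hence O(¬n).
With premise 6, O(¬n → k), the K-axiom yields O(k).
Premise 7 is O(k → ¬r); since O(k), deontic closure gives O(¬r).
From O(¬r) and premise 1, O(¬r → ¬g), we obtain O(¬g).
Premise 5 is O(c → g); contrapositively O(¬g → ¬c). Since O(¬g) holds, K gives O(¬c).
However, premise 4 gives O(c).
We now have both O(¬c) and O(c) — c is simultaneously obligatory and forbidden, violating the D-axiom.

Inconsistent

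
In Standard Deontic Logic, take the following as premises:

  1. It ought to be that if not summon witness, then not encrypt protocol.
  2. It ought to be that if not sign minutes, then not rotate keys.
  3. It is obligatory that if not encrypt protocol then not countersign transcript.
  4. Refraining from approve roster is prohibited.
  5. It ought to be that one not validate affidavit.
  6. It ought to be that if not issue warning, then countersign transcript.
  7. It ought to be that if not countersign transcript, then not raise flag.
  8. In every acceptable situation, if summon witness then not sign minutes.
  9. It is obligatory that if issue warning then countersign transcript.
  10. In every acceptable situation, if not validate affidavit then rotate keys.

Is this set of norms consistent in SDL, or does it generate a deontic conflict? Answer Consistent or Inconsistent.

Inconsistent

By case analysis on issue_warning: premise 9 gives O(issue_warning → countersign_transcript) and premise 6 gives O(¬issue_warning → countersign_transcript), so O(countersign_transcript) either way.
Premise 3 is O(¬encrypt_protocol → ¬countersign_transcript); contrapositively O(countersign_transcript → encrypt_protocol). Since O(countersign_transcript) holds, K gives O(encrypt_protocol).
Premise 1 is O(¬summon_witness → ¬encrypt_protocol); contrapositively O(encrypt_protocol → summon_witness). Since O(encrypt_protocol) holds, K gives O(summon_witness).
From O(summon_witness) and premise 8, O(summon_witness → ¬sign_minutes), we obtain O(¬sign_minutes).
From O(¬sign_minutes) and premise 2, O(¬sign_minutes → ¬rotate_keys), we obtain O(¬rotate_keys).
Premise 10 is O(¬validate_affidavit → rotate_keys); contrapositively O(¬rotate_keys → validate_affidavit). Since O(¬rotate_keys) holds, K gives O(validate_affidavit).
Yet premise 5 states O(¬validate_affidavit).
We now have both O(validate_affidavit) and O(¬validate_affidavit) — validate_affidavit is simultaneously obligatory and forbidden, violating the D-axiom.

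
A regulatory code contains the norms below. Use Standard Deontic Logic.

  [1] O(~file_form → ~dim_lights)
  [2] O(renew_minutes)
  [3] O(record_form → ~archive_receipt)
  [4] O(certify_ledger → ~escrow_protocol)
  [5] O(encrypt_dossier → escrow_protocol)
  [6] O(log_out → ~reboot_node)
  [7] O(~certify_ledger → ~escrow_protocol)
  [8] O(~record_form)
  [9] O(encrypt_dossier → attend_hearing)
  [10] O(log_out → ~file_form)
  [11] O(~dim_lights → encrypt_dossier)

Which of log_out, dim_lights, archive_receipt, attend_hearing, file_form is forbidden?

log_out

By case analysis on ~certify_ledger: premise 7 gives O(~certify_ledger → ~escrow_protocol) and premise 4 gives O(certify_ledger → ~escrow_protocol), so O(~escrow_protocol) either way.
Premise 5 is O(encrypt_dossier → escrow_protocol); contrapositively O(~escrow_protocol → ~encrypt_dossier). Since O(~escrow_protocol) holds, K gives O(~encrypt_dossier).
The contrapositive of premise 11 (O(~dim_lights → encrypt_dossier)) is O(~encrypt_dossier → dim_lights), and O(~encrypt_dossier) is already established, so O(dim_lights).
The contrapositive of premise 1 (O(~file_form → ~dim_lights)) is O(dim_lights → file_form), and O(dim_lights) is already established, so O(file_form).
The contrapositive of premise 10 (O(log_out → ~file_form)) is O(file_form → ~log_out), and O(file_form) is already established, so O(~log_out).
So O(~log_out) holds, i.e. log_out is forbidden. None of the other listed options is forbidden under the premises.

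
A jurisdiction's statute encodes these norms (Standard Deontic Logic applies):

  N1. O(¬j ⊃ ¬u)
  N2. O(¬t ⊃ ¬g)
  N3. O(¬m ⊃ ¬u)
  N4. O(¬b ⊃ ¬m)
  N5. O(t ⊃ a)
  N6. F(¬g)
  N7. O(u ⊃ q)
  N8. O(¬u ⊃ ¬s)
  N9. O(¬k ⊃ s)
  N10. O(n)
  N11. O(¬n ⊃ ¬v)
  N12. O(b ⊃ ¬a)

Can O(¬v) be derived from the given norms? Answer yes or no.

No

Premise 11 is O(¬n ⊃ ¬v), but O(¬n) is not derivable from the premises, so it does not yield O(¬v).
No other premise forces O(¬v). An ideal world satisfying every premise can still have ¬v false, so O(¬v) is not derivable.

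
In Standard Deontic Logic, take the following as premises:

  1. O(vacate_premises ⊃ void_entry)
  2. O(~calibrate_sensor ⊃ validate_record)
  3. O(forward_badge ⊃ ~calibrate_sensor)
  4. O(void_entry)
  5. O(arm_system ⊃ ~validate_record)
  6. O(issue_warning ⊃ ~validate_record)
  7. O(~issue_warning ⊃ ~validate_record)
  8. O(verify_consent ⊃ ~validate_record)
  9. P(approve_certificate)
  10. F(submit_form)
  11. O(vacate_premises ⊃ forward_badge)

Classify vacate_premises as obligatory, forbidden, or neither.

Premises 6 and 7 are O(issue_warning ⊃ ~validate_record) and O(~issue_warning ⊃ ~validate_record); every ideal world satisfies issue_warning or ~issue_warning, so in either case ~validate_record holds — hence O(~validate_record).
The contrapositive of premise 2 (O(~calibrate_sensor ⊃ validate_record)) is O(~validate_record ⊃ calibrate_sensor), and O(~validate_record) is already established, so O(calibrate_sensor).
Premise 3 is O(forward_badge ⊃ ~calibrate_sensor); contrapositively O(calibrate_sensor ⊃ ~forward_badge). Since O(calibrate_sensor) holds, K gives O(~forward_badge).
Premise 11 is O(vacate_premises ⊃ forward_badge); contrapositively O(~forward_badge ⊃ ~vacate_premises). Since O(~forward_badge) holds, K gives O(~vacate_premises).
Premises 1, 4, 5, 8, 9, 10 do not contribute to this derivation.
Thus O(~vacate_premises), which is F(vacate_premises): vacate_premises is forbidden.

Forbidden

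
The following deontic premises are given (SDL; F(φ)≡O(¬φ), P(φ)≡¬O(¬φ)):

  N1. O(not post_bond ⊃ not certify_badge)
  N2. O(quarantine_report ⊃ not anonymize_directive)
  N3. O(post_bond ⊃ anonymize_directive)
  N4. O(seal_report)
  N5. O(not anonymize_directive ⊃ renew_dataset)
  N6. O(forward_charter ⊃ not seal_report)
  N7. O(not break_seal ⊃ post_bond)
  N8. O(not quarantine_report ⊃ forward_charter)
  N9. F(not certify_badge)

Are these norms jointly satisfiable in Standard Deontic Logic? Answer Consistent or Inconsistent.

Premise 9 is F(not certify_badge), i.e. O(certify_badge).
Premise 1, O(not post_bond ⊃ not certify_badge), contraposes to O(certify_badge ⊃ post_bond); with O(certify_badge) we get O(post_bond).
Premise 3 is O(post_bond ⊃ anonymize_directive); since O(post_bond), deontic closure gives O(anonymize_directive).
Premise 2 is O(quarantine_report ⊃ not anonymize_directive); contrapositively O(anonymize_directive ⊃ not quarantine_report). Since O(anonymize_directive) holds, K gives O(not quarantine_report).
Applying K to premise 8 (O(not quarantine_report ⊃ forward_charter)) and O(not quarantine_report) yields O(forward_charter).
Premise 6 is O(forward_charter ⊃ not seal_report); since O(forward_charter), deontic closure gives O(not seal_report).
However, premise 4 gives O(seal_report).
We now have both O(not seal_report) and O(seal_report) — seal_report is simultaneously obligatory and forbidden, violating the D-axiom.

Inconsistent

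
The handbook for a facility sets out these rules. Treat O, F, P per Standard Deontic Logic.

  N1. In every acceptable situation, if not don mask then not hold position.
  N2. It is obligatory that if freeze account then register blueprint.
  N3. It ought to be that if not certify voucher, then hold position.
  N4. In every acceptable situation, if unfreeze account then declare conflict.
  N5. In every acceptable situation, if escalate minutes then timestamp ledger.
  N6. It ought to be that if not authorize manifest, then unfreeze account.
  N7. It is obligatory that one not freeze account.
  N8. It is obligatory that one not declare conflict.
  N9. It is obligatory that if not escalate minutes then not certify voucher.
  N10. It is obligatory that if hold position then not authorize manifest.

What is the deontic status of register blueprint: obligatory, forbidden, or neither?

Premise 2 is O(freeze_account → register_blueprint), but O(freeze_account) is not derivable from the premises, so it does not yield O(register_blueprint).
No premise or chain of K-axiom applications forces O(register_blueprint), and none forces O(¬register_blueprint). So register_blueprint is neither obligatory nor forbidden under these norms.

Neither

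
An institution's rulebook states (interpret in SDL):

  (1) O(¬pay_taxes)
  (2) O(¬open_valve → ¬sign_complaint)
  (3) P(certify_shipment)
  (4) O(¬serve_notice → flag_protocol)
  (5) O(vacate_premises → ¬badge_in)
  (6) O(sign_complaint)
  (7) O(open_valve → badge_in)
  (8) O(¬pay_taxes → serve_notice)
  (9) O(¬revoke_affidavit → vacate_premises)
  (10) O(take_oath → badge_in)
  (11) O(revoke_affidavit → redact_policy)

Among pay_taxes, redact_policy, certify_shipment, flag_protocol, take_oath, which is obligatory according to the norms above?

Premise 6 gives O(sign_complaint).
The contrapositive of premise 2 (O(¬open_valve → ¬sign_complaint)) is O(sign_complaint → open_valve), and O(sign_complaint) is already established, so O(open_valve).
With premise 7, O(open_valve → badge_in), the K-axiom yields O(badge_in).
The contrapositive of premise 5 (O(vacate_premises → ¬badge_in)) is O(badge_in → ¬vacate_premises), and O(badge_in) is already established, so O(¬vacate_premises).
Premise 9 is O(¬revoke_affidavit → vacate_premises); contrapositively O(¬vacate_premises → revoke_affidavit). Since O(¬vacate_premises) holds, K gives O(revoke_affidavit).
From O(revoke_affidavit) and premise 11, O(revoke_affidavit → redact_policy), we obtain O(redact_policy).
So O(redact_policy) holds — redact_policy is obligatory. None of the other listed options is made obligatory by any chain of premises.

redact_policy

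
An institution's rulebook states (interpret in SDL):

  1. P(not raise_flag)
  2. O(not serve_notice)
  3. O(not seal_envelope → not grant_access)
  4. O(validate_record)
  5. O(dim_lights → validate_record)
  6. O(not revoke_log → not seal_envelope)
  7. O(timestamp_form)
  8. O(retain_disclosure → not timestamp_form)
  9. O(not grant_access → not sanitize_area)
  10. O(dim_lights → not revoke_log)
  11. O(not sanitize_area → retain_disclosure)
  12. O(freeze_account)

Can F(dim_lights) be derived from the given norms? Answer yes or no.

Yes

Premise 7 states O(timestamp_form) outright.
Premise 8, O(retain_disclosure → not timestamp_form), contraposes to O(timestamp_form → not retain_disclosure); with O(timestamp_form) we get O(not retain_disclosure).
The contrapositive of premise 11 (O(not sanitize_area → retain_disclosure)) is O(not retain_disclosure → sanitize_area), and O(not retain_disclosure) is already established, so O(sanitize_area).
The contrapositive of premise 9 (O(not grant_access → not sanitize_area)) is O(sanitize_area → grant_access), and O(sanitize_area) is already established, so O(grant_access).
The contrapositive of premise 3 (O(not seal_envelope → not grant_access)) is O(grant_access → seal_envelope), and O(grant_access) is already established, so O(seal_envelope).
Premise 6, O(not revoke_log → not seal_envelope), contraposes to O(seal_envelope → revoke_log); with O(seal_envelope) we get O(revoke_log).
Premise 10 is O(dim_lights → not revoke_log); contrapositively O(revoke_log → not dim_lights). Since O(revoke_log) holds, K gives O(not dim_lights).
Premises 1, 2, 4, 5, 12 do not contribute to this derivation.
So O(not dim_lights) holds, i.e. F(dim_lights). The claim follows.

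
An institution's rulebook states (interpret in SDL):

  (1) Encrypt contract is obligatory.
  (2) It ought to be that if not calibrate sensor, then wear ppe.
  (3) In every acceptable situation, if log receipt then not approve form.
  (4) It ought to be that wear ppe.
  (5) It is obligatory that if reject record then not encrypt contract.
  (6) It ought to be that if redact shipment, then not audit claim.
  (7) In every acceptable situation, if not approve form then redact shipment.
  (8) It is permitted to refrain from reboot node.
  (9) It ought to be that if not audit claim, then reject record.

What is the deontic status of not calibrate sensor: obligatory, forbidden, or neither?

Premise 2 is O(¬calibrate_sensor → wear_ppe); even if O(wear_ppe) held, inferring O(¬calibrate_sensor) would be affirming the consequent — invalid.
No premise or chain of K-axiom applications forces O(¬calibrate_sensor), and none forces O(calibrate_sensor). So ¬calibrate_sensor is neither obligatory nor forbidden under these norms.

Neither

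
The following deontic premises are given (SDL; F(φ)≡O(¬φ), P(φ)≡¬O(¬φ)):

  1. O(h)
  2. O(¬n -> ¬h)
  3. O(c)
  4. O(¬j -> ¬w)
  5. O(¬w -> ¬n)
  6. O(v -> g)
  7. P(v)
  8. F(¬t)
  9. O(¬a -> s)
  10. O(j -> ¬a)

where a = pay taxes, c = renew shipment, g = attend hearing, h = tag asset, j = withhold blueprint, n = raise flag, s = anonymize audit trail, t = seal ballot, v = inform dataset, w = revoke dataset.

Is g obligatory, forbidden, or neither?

Neither

Premise 6 is O(v -> g), but O(v) is not derivable from the premises (the permission P(v) asserts only ¬O(¬v), not O(v)), so it does not yield O(g).
No premise or chain of K-axiom applications forces O(g), and none forces O(¬g). So g is neither obligatory nor forbidden under these norms.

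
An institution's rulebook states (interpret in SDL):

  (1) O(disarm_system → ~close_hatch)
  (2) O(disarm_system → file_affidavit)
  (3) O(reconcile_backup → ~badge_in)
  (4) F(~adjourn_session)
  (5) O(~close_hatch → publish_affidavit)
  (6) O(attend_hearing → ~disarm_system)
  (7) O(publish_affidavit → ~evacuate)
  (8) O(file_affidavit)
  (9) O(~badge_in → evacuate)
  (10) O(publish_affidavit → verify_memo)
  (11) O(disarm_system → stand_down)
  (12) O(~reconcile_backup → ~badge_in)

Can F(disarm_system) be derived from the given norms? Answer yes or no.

Premises 12 and 3 cover both cases: O(~reconcile_backup → ~badge_in) and O(reconcile_backup → ~badge_in). Since ~reconcile_backup ∨ reconcile_backup is a tautology, O(~badge_in) follows.
From O(~badge_in) and premise 9, O(~badge_in → evacuate), we obtain O(evacuate).
Premise 7, O(publish_affidavit → ~evacuate), contraposes to O(evacuate → ~publish_affidavit); with O(evacuate) we get O(~publish_affidavit).
The contrapositive of premise 5 (O(~close_hatch → publish_affidavit)) is O(~publish_affidavit → close_hatch), and O(~publish_affidavit) is already established, so O(close_hatch).
The contrapositive of premise 1 (O(disarm_system → ~close_hatch)) is O(close_hatch → ~disarm_system), and O(close_hatch) is already established, so O(~disarm_system).
Premises 2, 4, 6, 8, 10, 11 do not contribute to this derivation.
So O(~disarm_system) holds, i.e. F(disarm_system). The claim follows.

Yes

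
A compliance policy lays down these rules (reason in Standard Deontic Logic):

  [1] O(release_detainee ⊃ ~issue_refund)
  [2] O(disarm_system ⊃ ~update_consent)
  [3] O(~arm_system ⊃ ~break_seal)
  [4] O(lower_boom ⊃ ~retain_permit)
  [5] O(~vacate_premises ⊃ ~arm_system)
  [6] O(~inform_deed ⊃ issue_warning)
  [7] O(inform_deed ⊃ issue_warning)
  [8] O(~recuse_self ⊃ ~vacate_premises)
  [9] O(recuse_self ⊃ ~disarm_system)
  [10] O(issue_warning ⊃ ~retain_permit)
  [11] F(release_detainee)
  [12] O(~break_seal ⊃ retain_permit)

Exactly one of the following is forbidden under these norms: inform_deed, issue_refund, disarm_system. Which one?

Premises 6 and 7 cover both cases: O(~inform_deed ⊃ issue_warning) and O(inform_deed ⊃ issue_warning). Since ~inform_deed ∨ inform_deed is a tautology, O(issue_warning) follows.
Premise 10 is O(issue_warning ⊃ ~retain_permit); since O(issue_warning), deontic closure gives O(~retain_permit).
Premise 12, O(~break_seal ⊃ retain_permit), contraposes to O(~retain_permit ⊃ break_seal); with O(~retain_permit) we get O(break_seal).
Premise 3 is O(~arm_system ⊃ ~break_seal); contrapositively O(break_seal ⊃ arm_system). Since O(break_seal) holds, K gives O(arm_system).
The contrapositive of premise 5 (O(~vacate_premises ⊃ ~arm_system)) is O(arm_system ⊃ vacate_premises), and O(arm_system) is already established, so O(vacate_premises).
Premise 8 is O(~recuse_self ⊃ ~vacate_premises); contrapositively O(vacate_premises ⊃ recuse_self). Since O(vacate_premises) holds, K gives O(recuse_self).
From O(recuse_self) and premise 9, O(recuse_self ⊃ ~disarm_system), we obtain O(~disarm_system).
So O(~disarm_system) holds, i.e. disarm_system is forbidden. None of the other listed options is forbidden under the premises.

disarm_system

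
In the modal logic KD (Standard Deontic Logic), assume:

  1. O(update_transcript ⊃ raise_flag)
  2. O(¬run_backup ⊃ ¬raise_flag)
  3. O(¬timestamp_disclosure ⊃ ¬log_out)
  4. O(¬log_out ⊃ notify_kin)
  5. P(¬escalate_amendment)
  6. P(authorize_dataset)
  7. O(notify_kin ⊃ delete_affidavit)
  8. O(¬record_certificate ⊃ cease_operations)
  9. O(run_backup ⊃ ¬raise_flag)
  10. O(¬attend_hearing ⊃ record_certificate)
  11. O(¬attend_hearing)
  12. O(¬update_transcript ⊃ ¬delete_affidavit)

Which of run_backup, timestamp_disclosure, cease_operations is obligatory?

Premises 9 and 2 cover both cases: O(run_backup ⊃ ¬raise_flag) and O(¬run_backup ⊃ ¬raise_flag). Since run_backup ∨ ¬run_backup is a tautology, O(¬raise_flag) follows.
The contrapositive of premise 1 (O(update_transcript ⊃ raise_flag)) is O(¬raise_flag ⊃ ¬update_transcript), and O(¬raise_flag) is already established, so O(¬update_transcript).
Applying K to premise 12 (O(¬update_transcript ⊃ ¬delete_affidavit)) and O(¬update_transcript) yields O(¬delete_affidavit).
Premise 7, O(notify_kin ⊃ delete_affidavit), contraposes to O(¬delete_affidavit ⊃ ¬notify_kin); with O(¬delete_affidavit) we get O(¬notify_kin).
Premise 4 is O(¬log_out ⊃ notify_kin); contrapositively O(¬notify_kin ⊃ log_out). Since O(¬notify_kin) holds, K gives O(log_out).
Premise 3, O(¬timestamp_disclosure ⊃ ¬log_out), contraposes to O(log_out ⊃ timestamp_disclosure); with O(log_out) we get O(timestamp_disclosure).
So O(timestamp_disclosure) holds — timestamp_disclosure is obligatory. None of the other listed options is made obligatory by any chain of premises.

timestamp_disclosure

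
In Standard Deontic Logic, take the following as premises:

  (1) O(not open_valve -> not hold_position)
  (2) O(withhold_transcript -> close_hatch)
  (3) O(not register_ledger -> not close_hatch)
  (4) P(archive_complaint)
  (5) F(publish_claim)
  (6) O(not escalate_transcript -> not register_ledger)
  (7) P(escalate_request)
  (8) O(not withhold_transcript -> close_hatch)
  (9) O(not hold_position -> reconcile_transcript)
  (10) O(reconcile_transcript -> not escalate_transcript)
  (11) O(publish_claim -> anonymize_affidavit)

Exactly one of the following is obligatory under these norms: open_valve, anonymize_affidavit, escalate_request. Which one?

Premises 2 and 8 cover both cases: O(withhold_transcript -> close_hatch) and O(not withhold_transcript -> close_hatch). Since withhold_transcript ∨ not withhold_transcript is a tautology, O(close_hatch) follows.
The contrapositive of premise 3 (O(not register_ledger -> not close_hatch)) is O(close_hatch -> register_ledger), and O(close_hatch) is already established, so O(register_ledger).
Premise 6, O(not escalate_transcript -> not register_ledger), contraposes to O(register_ledger -> escalate_transcript); with O(register_ledger) we get O(escalate_transcript).
Premise 10, O(reconcile_transcript -> not escalate_transcript), contraposes to O(escalate_transcript -> not reconcile_transcript); with O(escalate_transcript) we get O(not reconcile_transcript).
Premise 9 is O(not hold_position -> reconcile_transcript); contrapositively O(not reconcile_transcript -> hold_position). Since O(not reconcile_transcript) holds, K gives O(hold_position).
Premise 1 is O(not open_valve -> not hold_position); contrapositively O(hold_position -> open_valve). Since O(hold_position) holds, K gives O(open_valve).
So O(open_valve) holds — open_valve is obligatory. None of the other listed options is made obligatory by any chain of premises.

open_valve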